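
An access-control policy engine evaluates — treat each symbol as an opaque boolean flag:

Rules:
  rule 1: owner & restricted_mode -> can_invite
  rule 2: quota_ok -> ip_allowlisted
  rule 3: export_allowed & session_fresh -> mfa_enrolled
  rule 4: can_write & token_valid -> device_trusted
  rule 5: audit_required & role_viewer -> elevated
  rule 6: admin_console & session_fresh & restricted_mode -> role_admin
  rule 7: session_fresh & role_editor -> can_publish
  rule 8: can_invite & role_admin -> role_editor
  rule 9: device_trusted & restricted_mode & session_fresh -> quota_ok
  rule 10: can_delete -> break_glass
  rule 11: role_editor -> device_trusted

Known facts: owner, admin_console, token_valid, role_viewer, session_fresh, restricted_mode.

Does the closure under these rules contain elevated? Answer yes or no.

no

Round 1: rule 1 [owner & restricted_mode -> can_invite]; rule 6 [admin_console & session_fresh & restricted_mode -> role_admin]. Adds can_invite, role_admin.
Round 2: rule 8 [can_invite & role_admin -> role_editor]. Adds role_editor.
Round 3: rule 7 [session_fresh & role_editor -> can_publish]; rule 11 [role_editor -> device_trusted]. Adds can_publish, device_trusted.
Round 4: rule 9 [device_trusted & restricted_mode & session_fresh -> quota_ok]. Adds quota_ok.
Round 5: rule 2 [quota_ok -> ip_allowlisted]. Adds ip_allowlisted.
Fixed point reached. elevated is concluded only by rule 5; rule 5 needs audit_required (never derived).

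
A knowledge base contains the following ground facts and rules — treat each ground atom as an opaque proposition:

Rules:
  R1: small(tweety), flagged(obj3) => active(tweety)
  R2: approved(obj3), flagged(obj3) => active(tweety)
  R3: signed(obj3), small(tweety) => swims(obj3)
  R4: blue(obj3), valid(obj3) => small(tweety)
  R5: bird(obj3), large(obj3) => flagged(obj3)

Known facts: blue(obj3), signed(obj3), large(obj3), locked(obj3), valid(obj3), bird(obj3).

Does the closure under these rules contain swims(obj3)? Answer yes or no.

yes

Round 1 — R4, R5, derive small(tweety), flagged(obj3).
Round 2 — R1, R3, derive active(tweety), swims(obj3).
swims(obj3) appears in round 2, so it is derivable.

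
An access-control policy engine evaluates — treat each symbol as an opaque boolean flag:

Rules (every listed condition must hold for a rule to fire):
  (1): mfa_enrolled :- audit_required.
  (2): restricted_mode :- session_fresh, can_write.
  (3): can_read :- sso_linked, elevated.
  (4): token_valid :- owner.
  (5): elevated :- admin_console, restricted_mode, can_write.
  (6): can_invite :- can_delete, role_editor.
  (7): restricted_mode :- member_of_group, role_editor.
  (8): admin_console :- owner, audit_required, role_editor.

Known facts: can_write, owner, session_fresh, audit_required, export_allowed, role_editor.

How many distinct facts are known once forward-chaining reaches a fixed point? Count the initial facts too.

Round 1: (1) [mfa_enrolled :- audit_required.]; (2) [restricted_mode :- session_fresh, can_write.]; (4) [token_valid :- owner.]; (8) [admin_console :- owner, audit_required, role_editor.]. New: mfa_enrolled, restricted_mode, token_valid, admin_console.
Round 2: (5) [elevated :- admin_console, restricted_mode, can_write.]. New: elevated.
Closure: {admin_console, audit_required, can_write, elevated, export_allowed, mfa_enrolled, owner, restricted_mode, role_editor, session_fresh, token_valid} — 11 facts.

11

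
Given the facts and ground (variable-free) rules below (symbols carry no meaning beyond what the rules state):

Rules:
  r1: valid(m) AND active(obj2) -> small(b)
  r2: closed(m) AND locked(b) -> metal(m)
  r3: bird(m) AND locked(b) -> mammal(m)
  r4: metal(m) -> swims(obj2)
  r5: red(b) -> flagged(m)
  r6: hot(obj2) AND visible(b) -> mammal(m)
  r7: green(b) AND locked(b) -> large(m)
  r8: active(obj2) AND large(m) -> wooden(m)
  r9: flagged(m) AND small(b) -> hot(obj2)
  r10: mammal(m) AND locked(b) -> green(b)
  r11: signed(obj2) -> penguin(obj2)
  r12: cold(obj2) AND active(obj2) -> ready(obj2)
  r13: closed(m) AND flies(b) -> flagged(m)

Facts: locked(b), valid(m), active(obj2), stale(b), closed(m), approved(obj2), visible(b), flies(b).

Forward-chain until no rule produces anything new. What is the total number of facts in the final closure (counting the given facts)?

Round 1: r1 [valid(m) AND active(obj2) -> small(b)]; r2 [closed(m) AND locked(b) -> metal(m)]; r13 [closed(m) AND flies(b) -> flagged(m)]. New: small(b), metal(m), flagged(m).
Round 2: r4 [metal(m) -> swims(obj2)]; r9 [flagged(m) AND small(b) -> hot(obj2)]. New: swims(obj2), hot(obj2).
Round 3: r6 [hot(obj2) AND visible(b) -> mammal(m)]. New: mammal(m).
Round 4: r10 [mammal(m) AND locked(b) -> green(b)]. New: green(b).
Round 5: r7 [green(b) AND locked(b) -> large(m)]. New: large(m).
Round 6: r8 [active(obj2) AND large(m) -> wooden(m)]. New: wooden(m).
Closure: {active(obj2), approved(obj2), closed(m), flagged(m), flies(b), green(b), hot(obj2), large(m), locked(b), mammal(m), metal(m), small(b), stale(b), swims(obj2), valid(m), visible(b), wooden(m)} — 17 facts.

17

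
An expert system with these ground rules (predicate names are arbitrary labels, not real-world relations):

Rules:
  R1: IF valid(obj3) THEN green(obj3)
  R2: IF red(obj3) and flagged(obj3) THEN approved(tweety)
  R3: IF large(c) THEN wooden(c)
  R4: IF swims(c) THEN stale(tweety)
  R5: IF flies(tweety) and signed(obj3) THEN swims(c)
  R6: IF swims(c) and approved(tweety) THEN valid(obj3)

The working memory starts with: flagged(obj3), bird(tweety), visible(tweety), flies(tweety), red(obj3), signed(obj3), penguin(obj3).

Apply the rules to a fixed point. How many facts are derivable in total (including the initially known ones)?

Round 1: R2 [IF red(obj3) and flagged(obj3) THEN approved(tweety)]; R5 [IF flies(tweety) and signed(obj3) THEN swims(c)]. Adds approved(tweety), swims(c).
Round 2: R4 [IF swims(c) THEN stale(tweety)]; R6 [IF swims(c) and approved(tweety) THEN valid(obj3)]. Adds stale(tweety), valid(obj3).
Round 3: R1 [IF valid(obj3) THEN green(obj3)]. Adds green(obj3).
Closure: {approved(tweety), bird(tweety), flagged(obj3), flies(tweety), green(obj3), penguin(obj3), red(obj3), signed(obj3), stale(tweety), swims(c), valid(obj3), visible(tweety)} — 12 facts.

12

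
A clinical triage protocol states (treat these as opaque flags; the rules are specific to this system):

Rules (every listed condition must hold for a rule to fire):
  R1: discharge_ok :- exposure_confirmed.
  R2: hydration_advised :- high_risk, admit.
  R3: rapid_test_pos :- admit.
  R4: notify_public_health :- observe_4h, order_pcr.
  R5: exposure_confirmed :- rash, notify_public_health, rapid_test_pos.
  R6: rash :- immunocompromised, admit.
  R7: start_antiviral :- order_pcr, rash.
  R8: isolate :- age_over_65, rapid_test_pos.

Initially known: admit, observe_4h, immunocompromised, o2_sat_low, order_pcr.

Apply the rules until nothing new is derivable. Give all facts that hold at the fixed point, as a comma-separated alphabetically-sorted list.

admit, discharge_ok, exposure_confirmed, immunocompromised, notify_public_health, o2_sat_low, observe_4h, order_pcr, rapid_test_pos, rash, start_antiviral

Round 1: R3 [rapid_test_pos :- admit.]; R4 [notify_public_health :- observe_4h, order_pcr.]; R6 [rash :- immunocompromised, admit.]. New: rapid_test_pos, notify_public_health, rash.
Round 2: R5 [exposure_confirmed :- rash, notify_public_health, rapid_test_pos.]; R7 [start_antiviral :- order_pcr, rash.]. New: exposure_confirmed, start_antiviral.
Round 3: R1 [discharge_ok :- exposure_confirmed.]. New: discharge_ok.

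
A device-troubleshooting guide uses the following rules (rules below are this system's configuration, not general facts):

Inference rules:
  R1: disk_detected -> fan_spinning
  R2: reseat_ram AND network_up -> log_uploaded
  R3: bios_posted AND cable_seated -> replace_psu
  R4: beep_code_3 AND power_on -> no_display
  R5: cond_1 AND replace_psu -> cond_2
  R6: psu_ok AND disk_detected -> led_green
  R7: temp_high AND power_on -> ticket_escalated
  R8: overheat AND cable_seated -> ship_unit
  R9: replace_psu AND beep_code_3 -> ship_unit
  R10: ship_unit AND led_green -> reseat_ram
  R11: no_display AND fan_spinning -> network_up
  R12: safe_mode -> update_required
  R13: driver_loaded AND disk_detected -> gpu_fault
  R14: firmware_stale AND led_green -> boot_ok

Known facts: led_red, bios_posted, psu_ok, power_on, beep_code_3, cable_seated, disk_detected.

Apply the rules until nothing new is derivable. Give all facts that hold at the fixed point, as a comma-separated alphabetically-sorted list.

beep_code_3, bios_posted, cable_seated, disk_detected, fan_spinning, led_green, led_red, log_uploaded, network_up, no_display, power_on, psu_ok, replace_psu, reseat_ram, ship_unit

Round 1 fires R1, R3, R4, R6, giving fan_spinning, replace_psu, no_display, led_green.
Round 2 fires R9, R11, giving ship_unit, network_up.
Round 3 fires R10, giving reseat_ram.
Round 4 fires R2, giving log_uploaded.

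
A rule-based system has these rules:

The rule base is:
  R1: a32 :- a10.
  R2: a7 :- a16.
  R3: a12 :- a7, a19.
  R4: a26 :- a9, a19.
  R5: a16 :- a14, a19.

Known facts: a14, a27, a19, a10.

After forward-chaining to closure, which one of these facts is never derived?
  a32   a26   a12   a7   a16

a26

Round 1 fires R1, R5, giving a32, a16.
Round 2 fires R2, giving a7.
Round 3 fires R3, giving a12.
Derived: a16 (round 1), a32 (round 1), a7 (round 2), a12 (round 3). a26 never appears in any round.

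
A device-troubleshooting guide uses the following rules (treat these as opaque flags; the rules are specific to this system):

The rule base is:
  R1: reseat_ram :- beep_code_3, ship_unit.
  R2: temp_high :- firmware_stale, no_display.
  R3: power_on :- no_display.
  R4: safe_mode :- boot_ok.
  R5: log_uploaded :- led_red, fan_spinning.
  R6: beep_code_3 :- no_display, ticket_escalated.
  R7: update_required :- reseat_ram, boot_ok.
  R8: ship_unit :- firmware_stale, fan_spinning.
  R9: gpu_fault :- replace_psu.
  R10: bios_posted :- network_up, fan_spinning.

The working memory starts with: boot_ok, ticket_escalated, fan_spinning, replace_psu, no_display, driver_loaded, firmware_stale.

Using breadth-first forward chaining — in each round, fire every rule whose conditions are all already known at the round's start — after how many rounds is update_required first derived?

3

Round 1 — R2, R3, R4, R6, R8, R9, derive temp_high, power_on, safe_mode, beep_code_3, ship_unit, gpu_fault.
Round 2 — R1, derive reseat_ram.
Round 3 — R7, derive update_required.
update_required first appears in round 3.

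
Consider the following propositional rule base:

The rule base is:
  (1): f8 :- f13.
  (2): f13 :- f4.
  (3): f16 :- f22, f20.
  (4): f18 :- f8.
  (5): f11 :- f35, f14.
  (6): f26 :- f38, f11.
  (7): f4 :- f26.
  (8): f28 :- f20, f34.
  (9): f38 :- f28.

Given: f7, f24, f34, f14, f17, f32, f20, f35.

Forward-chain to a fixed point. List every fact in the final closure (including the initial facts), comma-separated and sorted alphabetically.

Round 1: (5) [f11 :- f35, f14.]; (8) [f28 :- f20, f34.]. New: f11, f28.
Round 2: (9) [f38 :- f28.]. New: f38.
Round 3: (6) [f26 :- f38, f11.]. New: f26.
Round 4: (7) [f4 :- f26.]. New: f4.
Round 5: (2) [f13 :- f4.]. New: f13.
Round 6: (1) [f8 :- f13.]. New: f8.
Round 7: (4) [f18 :- f8.]. New: f18.

f11, f13, f14, f17, f18, f20, f24, f26, f28, f32, f34, f35, f38, f4, f7, f8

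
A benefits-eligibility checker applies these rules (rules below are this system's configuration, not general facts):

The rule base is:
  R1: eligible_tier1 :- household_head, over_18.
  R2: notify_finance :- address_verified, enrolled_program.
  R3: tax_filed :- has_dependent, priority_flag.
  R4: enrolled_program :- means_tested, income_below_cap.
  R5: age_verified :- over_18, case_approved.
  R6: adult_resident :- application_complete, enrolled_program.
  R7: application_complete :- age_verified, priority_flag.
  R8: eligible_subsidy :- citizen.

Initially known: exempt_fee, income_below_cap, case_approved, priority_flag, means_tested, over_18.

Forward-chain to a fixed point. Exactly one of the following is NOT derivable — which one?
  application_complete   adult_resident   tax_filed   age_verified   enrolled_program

tax_filed

Round 1 — R4, R5, derive enrolled_program, age_verified.
Round 2 — R7, derive application_complete.
Round 3 — R6, derive adult_resident.
Derived: age_verified (round 1), enrolled_program (round 1), application_complete (round 2), adult_resident (round 3). tax_filed never appears in any round.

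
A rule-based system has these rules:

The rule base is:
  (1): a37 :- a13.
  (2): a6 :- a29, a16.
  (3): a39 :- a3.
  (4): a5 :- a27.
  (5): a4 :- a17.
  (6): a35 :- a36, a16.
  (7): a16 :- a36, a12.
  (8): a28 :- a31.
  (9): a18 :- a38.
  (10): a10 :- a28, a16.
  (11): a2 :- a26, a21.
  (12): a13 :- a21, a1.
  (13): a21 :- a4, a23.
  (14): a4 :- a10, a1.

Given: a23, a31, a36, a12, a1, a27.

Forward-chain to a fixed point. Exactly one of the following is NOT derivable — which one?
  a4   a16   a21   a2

Round 1: (4) [a5 :- a27.]; (7) [a16 :- a36, a12.]; (8) [a28 :- a31.]. Adds a5, a16, a28.
Round 2: (6) [a35 :- a36, a16.]; (10) [a10 :- a28, a16.]. Adds a35, a10.
Round 3: (14) [a4 :- a10, a1.]. Adds a4.
Round 4: (13) [a21 :- a4, a23.]. Adds a21.
Round 5: (12) [a13 :- a21, a1.]. Adds a13.
Round 6: (1) [a37 :- a13.]. Adds a37.
Derived: a21 (round 4), a16 (round 1), a4 (round 3). a2 never appears in any round.

a2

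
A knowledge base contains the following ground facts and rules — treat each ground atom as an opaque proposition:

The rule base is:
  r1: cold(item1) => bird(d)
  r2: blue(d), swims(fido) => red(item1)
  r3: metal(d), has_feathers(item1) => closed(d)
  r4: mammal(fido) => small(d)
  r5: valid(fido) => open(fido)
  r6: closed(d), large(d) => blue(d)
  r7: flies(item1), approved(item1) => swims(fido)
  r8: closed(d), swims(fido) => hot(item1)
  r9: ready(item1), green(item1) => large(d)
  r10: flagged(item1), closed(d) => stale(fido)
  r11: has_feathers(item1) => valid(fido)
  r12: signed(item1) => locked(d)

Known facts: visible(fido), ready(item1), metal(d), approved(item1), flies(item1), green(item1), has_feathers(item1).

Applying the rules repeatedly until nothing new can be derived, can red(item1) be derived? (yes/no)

Round 1: r3 [metal(d), has_feathers(item1) => closed(d)]; r7 [flies(item1), approved(item1) => swims(fido)]; r9 [ready(item1), green(item1) => large(d)]; r11 [has_feathers(item1) => valid(fido)]. Adds closed(d), swims(fido), large(d), valid(fido).
Round 2: r5 [valid(fido) => open(fido)]; r6 [closed(d), large(d) => blue(d)]; r8 [closed(d), swims(fido) => hot(item1)]. Adds open(fido), blue(d), hot(item1).
Round 3: r2 [blue(d), swims(fido) => red(item1)]. Adds red(item1).
red(item1) appears in round 3, so it is derivable.

yes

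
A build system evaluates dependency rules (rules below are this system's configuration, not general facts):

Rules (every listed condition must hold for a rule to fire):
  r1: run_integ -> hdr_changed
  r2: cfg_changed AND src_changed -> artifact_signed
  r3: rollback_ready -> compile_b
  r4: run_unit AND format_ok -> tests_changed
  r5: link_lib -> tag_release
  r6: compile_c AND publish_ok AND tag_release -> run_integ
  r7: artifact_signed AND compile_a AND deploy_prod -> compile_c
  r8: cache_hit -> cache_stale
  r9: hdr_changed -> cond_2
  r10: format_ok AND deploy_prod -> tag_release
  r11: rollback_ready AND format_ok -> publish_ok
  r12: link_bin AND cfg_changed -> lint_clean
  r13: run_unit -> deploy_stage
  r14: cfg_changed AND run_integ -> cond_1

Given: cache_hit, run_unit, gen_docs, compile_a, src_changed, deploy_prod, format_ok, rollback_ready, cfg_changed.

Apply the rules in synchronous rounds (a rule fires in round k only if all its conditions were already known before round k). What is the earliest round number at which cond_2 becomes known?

5

Round 1 — r2, r3, r4, r8, r10, r11, r13, derive artifact_signed, compile_b, tests_changed, cache_stale, tag_release, publish_ok, deploy_stage.
Round 2 — r7, derive compile_c.
Round 3 — r6, derive run_integ.
Round 4 — r1, r14, derive hdr_changed, cond_1.
Round 5 — r9, derive cond_2.
cond_2 first appears in round 5.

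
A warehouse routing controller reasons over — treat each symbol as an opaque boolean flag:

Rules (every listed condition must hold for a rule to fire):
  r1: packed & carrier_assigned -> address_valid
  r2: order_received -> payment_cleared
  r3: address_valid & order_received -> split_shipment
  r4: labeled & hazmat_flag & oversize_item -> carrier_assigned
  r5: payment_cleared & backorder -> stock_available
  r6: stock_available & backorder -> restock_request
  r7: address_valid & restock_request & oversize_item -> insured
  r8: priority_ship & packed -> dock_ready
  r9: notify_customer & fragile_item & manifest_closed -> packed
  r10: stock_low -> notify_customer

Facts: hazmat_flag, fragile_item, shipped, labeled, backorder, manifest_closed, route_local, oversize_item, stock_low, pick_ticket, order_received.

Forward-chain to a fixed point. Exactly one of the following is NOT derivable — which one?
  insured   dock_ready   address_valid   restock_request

dock_ready

[1] r2 [order_received -> payment_cleared]; r4 [labeled & hazmat_flag & oversize_item -> carrier_assigned]; r10 [stock_low -> notify_customer]. ⇒ new: payment_cleared, carrier_assigned, notify_customer.
[2] r5 [payment_cleared & backorder -> stock_available]; r9 [notify_customer & fragile_item & manifest_closed -> packed]. ⇒ new: stock_available, packed.
[3] r1 [packed & carrier_assigned -> address_valid]; r6 [stock_available & backorder -> restock_request]. ⇒ new: address_valid, restock_request.
[4] r3 [address_valid & order_received -> split_shipment]; r7 [address_valid & restock_request & oversize_item -> insured]. ⇒ new: split_shipment, insured.
Derived: address_valid (round 3), restock_request (round 3), insured (round 4). dock_ready never appears in any round.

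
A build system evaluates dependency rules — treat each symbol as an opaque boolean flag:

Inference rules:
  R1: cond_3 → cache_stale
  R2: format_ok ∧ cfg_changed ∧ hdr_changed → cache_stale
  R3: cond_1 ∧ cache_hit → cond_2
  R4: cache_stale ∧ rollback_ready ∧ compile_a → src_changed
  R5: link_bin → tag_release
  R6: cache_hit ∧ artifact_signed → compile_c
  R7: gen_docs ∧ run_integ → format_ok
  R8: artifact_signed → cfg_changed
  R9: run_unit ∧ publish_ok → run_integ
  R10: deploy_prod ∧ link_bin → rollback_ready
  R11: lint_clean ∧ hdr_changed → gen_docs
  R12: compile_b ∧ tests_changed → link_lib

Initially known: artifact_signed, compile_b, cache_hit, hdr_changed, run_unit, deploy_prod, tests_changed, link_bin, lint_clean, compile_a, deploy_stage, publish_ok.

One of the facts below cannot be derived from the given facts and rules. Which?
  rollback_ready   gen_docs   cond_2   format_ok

cond_2

Round 1 — R5, R6, R8, R9, R10, R11, R12, derive tag_release, compile_c, cfg_changed, run_integ, rollback_ready, gen_docs, link_lib.
Round 2 — R7, derive format_ok.
Round 3 — R2, derive cache_stale.
Round 4 — R4, derive src_changed.
Derived: format_ok (round 2), rollback_ready (round 1), gen_docs (round 1). cond_2 never appears in any round.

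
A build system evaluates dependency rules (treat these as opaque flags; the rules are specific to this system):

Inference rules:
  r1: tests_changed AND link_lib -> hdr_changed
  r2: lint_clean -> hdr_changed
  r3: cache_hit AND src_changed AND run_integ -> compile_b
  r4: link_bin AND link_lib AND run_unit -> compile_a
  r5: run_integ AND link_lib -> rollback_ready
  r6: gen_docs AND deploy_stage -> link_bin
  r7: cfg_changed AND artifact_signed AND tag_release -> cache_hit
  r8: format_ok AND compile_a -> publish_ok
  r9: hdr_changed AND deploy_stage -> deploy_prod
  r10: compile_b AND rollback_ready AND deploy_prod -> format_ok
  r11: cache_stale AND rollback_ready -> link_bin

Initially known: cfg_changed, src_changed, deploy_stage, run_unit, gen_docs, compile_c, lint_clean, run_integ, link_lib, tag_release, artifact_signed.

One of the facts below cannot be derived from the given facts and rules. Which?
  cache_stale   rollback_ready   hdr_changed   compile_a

Round 1 fires r2, r5, r6, r7, giving hdr_changed, rollback_ready, link_bin, cache_hit.
Round 2 fires r3, r4, r9, giving compile_b, compile_a, deploy_prod.
Round 3 fires r10, giving format_ok.
Round 4 fires r8, giving publish_ok.
Derived: hdr_changed (round 1), rollback_ready (round 1), compile_a (round 2). cache_stale never appears in any round.

cache_stale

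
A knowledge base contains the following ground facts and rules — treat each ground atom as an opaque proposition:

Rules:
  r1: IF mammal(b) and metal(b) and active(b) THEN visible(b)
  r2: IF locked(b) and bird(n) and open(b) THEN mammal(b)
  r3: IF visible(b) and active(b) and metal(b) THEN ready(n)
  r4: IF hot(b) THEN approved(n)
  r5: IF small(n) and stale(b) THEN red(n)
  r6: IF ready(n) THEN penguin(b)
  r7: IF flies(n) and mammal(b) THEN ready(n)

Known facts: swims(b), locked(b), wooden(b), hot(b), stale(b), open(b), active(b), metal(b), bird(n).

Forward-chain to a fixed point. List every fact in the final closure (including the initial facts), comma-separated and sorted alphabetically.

Round 1 — r2, r4, derive mammal(b), approved(n).
Round 2 — r1, derive visible(b).
Round 3 — r3, derive ready(n).
Round 4 — r6, derive penguin(b).

active(b), approved(n), bird(n), hot(b), locked(b), mammal(b), metal(b), open(b), penguin(b), ready(n), stale(b), swims(b), visible(b), wooden(b)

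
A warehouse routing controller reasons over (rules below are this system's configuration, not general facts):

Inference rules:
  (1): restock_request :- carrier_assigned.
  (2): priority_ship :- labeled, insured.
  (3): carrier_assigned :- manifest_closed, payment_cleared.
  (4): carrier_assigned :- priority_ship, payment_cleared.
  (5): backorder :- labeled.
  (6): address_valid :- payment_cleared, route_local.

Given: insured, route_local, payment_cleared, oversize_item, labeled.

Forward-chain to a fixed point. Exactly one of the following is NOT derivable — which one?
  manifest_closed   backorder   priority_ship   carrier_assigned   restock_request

manifest_closed

[1] (2) [priority_ship :- labeled, insured.]; (5) [backorder :- labeled.]; (6) [address_valid :- payment_cleared, route_local.]. ⇒ new: priority_ship, backorder, address_valid.
[2] (4) [carrier_assigned :- priority_ship, payment_cleared.]. ⇒ new: carrier_assigned.
[3] (1) [restock_request :- carrier_assigned.]. ⇒ new: restock_request.
Derived: priority_ship (round 1), backorder (round 1), restock_request (round 3), carrier_assigned (round 2). manifest_closed never appears in any round.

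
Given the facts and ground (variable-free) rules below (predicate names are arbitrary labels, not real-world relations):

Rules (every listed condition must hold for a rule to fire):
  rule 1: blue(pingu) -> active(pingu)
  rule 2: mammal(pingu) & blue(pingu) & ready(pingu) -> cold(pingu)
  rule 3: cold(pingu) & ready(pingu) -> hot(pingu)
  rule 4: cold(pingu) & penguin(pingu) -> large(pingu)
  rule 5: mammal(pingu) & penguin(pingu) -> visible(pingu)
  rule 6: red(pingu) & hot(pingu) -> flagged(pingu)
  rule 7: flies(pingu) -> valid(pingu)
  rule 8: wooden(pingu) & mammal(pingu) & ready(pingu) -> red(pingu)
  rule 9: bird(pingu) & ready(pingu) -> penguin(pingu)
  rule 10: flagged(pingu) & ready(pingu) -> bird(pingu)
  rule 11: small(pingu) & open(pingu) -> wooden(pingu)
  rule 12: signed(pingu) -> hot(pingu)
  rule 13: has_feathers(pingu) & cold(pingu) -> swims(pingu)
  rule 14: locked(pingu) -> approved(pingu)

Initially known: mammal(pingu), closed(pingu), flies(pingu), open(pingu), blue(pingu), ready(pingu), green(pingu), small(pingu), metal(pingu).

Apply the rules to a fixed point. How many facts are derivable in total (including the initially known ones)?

[1] rule 1 [blue(pingu) -> active(pingu)]; rule 2 [mammal(pingu) & blue(pingu) & ready(pingu) -> cold(pingu)]; rule 7 [flies(pingu) -> valid(pingu)]; rule 11 [small(pingu) & open(pingu) -> wooden(pingu)]. ⇒ new: active(pingu), cold(pingu), valid(pingu), wooden(pingu).
[2] rule 3 [cold(pingu) & ready(pingu) -> hot(pingu)]; rule 8 [wooden(pingu) & mammal(pingu) & ready(pingu) -> red(pingu)]. ⇒ new: hot(pingu), red(pingu).
[3] rule 6 [red(pingu) & hot(pingu) -> flagged(pingu)]. ⇒ new: flagged(pingu).
[4] rule 10 [flagged(pingu) & ready(pingu) -> bird(pingu)]. ⇒ new: bird(pingu).
[5] rule 9 [bird(pingu) & ready(pingu) -> penguin(pingu)]. ⇒ new: penguin(pingu).
[6] rule 4 [cold(pingu) & penguin(pingu) -> large(pingu)]; rule 5 [mammal(pingu) & penguin(pingu) -> visible(pingu)]. ⇒ new: large(pingu), visible(pingu).
Closure: {active(pingu), bird(pingu), blue(pingu), closed(pingu), cold(pingu), flagged(pingu), flies(pingu), green(pingu), hot(pingu), large(pingu), mammal(pingu), metal(pingu), open(pingu), penguin(pingu), ready(pingu), red(pingu), small(pingu), valid(pingu), visible(pingu), wooden(pingu)} — 20 facts.

20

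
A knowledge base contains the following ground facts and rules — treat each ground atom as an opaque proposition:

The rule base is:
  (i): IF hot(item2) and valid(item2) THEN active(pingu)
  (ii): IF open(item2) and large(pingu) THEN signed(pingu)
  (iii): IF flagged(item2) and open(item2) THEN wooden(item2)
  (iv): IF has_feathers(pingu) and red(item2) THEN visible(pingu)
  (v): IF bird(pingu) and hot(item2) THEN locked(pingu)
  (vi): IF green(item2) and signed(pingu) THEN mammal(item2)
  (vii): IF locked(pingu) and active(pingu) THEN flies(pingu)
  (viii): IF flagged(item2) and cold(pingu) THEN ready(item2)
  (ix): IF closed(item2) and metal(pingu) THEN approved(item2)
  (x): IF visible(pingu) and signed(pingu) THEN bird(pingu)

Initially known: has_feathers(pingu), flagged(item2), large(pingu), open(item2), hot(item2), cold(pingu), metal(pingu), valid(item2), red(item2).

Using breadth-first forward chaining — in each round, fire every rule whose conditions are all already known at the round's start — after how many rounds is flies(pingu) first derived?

Round 1: (i) [IF hot(item2) and valid(item2) THEN active(pingu)]; (ii) [IF open(item2) and large(pingu) THEN signed(pingu)]; (iii) [IF flagged(item2) and open(item2) THEN wooden(item2)]; (iv) [IF has_feathers(pingu) and red(item2) THEN visible(pingu)]; (viii) [IF flagged(item2) and cold(pingu) THEN ready(item2)]. New: active(pingu), signed(pingu), wooden(item2), visible(pingu), ready(item2).
Round 2: (x) [IF visible(pingu) and signed(pingu) THEN bird(pingu)]. New: bird(pingu).
Round 3: (v) [IF bird(pingu) and hot(item2) THEN locked(pingu)]. New: locked(pingu).
Round 4: (vii) [IF locked(pingu) and active(pingu) THEN flies(pingu)]. New: flies(pingu).
flies(pingu) first appears in round 4.

4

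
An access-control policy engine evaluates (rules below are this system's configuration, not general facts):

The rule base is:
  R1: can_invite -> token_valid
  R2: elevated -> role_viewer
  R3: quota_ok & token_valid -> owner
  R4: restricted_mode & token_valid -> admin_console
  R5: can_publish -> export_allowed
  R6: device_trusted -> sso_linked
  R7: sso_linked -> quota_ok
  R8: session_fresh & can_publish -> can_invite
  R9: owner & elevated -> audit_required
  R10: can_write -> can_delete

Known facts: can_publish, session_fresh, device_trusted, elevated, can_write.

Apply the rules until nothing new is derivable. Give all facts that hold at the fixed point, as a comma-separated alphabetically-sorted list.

audit_required, can_delete, can_invite, can_publish, can_write, device_trusted, elevated, export_allowed, owner, quota_ok, role_viewer, session_fresh, sso_linked, token_valid

Round 1: R2 [elevated -> role_viewer]; R5 [can_publish -> export_allowed]; R6 [device_trusted -> sso_linked]; R8 [session_fresh & can_publish -> can_invite]; R10 [can_write -> can_delete]. New: role_viewer, export_allowed, sso_linked, can_invite, can_delete.
Round 2: R1 [can_invite -> token_valid]; R7 [sso_linked -> quota_ok]. New: token_valid, quota_ok.
Round 3: R3 [quota_ok & token_valid -> owner]. New: owner.
Round 4: R9 [owner & elevated -> audit_required]. New: audit_required.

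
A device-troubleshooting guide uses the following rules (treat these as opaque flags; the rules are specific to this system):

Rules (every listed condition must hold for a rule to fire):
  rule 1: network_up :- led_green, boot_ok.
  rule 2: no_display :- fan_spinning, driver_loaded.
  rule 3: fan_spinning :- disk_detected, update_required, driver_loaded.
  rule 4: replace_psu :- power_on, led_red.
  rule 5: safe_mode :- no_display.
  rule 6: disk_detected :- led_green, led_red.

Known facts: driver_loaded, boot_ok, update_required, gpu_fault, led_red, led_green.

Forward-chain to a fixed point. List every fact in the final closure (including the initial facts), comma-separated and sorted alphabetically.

boot_ok, disk_detected, driver_loaded, fan_spinning, gpu_fault, led_green, led_red, network_up, no_display, safe_mode, update_required

[1] rule 1 [network_up :- led_green, boot_ok.]; rule 6 [disk_detected :- led_green, led_red.]. ⇒ new: network_up, disk_detected.
[2] rule 3 [fan_spinning :- disk_detected, update_required, driver_loaded.]. ⇒ new: fan_spinning.
[3] rule 2 [no_display :- fan_spinning, driver_loaded.]. ⇒ new: no_display.
[4] rule 5 [safe_mode :- no_display.]. ⇒ new: safe_mode.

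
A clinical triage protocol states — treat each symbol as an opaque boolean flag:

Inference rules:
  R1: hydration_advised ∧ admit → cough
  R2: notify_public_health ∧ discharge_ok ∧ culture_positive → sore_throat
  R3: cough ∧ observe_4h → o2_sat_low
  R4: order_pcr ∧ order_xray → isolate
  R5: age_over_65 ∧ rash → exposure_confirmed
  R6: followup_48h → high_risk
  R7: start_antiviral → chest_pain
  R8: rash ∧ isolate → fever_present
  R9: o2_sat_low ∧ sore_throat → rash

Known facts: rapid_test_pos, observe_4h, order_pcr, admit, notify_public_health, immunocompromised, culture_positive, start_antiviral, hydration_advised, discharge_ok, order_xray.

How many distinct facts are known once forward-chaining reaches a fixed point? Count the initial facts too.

18

Round 1: R1 [hydration_advised ∧ admit → cough]; R2 [notify_public_health ∧ discharge_ok ∧ culture_positive → sore_throat]; R4 [order_pcr ∧ order_xray → isolate]; R7 [start_antiviral → chest_pain]. New: cough, sore_throat, isolate, chest_pain.
Round 2: R3 [cough ∧ observe_4h → o2_sat_low]. New: o2_sat_low.
Round 3: R9 [o2_sat_low ∧ sore_throat → rash]. New: rash.
Round 4: R8 [rash ∧ isolate → fever_present]. New: fever_present.
Closure: {admit, chest_pain, cough, culture_positive, discharge_ok, fever_present, hydration_advised, immunocompromised, isolate, notify_public_health, o2_sat_low, observe_4h, order_pcr, order_xray, rapid_test_pos, rash, sore_throat, start_antiviral} — 18 facts.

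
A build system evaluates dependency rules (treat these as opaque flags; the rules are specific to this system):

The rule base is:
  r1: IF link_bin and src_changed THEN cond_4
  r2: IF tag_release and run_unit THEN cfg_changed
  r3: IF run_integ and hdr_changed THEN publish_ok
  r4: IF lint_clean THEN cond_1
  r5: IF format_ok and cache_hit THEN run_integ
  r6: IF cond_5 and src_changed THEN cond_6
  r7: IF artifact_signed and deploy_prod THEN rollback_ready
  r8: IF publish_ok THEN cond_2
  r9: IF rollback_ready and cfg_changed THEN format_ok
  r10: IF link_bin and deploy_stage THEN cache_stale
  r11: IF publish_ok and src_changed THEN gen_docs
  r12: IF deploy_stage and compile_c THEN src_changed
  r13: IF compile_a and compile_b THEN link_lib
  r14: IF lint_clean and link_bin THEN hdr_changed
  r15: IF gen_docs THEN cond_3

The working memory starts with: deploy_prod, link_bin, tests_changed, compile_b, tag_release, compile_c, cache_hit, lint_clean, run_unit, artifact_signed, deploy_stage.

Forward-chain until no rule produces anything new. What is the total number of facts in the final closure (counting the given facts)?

24

Round 1 — r2, r4, r7, r10, r12, r14, derive cfg_changed, cond_1, rollback_ready, cache_stale, src_changed, hdr_changed.
Round 2 — r1, r9, derive cond_4, format_ok.
Round 3 — r5, derive run_integ.
Round 4 — r3, derive publish_ok.
Round 5 — r8, r11, derive cond_2, gen_docs.
Round 6 — r15, derive cond_3.
Closure: {artifact_signed, cache_hit, cache_stale, cfg_changed, compile_b, compile_c, cond_1, cond_2, cond_3, cond_4, deploy_prod, deploy_stage, format_ok, gen_docs, hdr_changed, link_bin, lint_clean, publish_ok, rollback_ready, run_integ, run_unit, src_changed, tag_release, tests_changed} — 24 facts.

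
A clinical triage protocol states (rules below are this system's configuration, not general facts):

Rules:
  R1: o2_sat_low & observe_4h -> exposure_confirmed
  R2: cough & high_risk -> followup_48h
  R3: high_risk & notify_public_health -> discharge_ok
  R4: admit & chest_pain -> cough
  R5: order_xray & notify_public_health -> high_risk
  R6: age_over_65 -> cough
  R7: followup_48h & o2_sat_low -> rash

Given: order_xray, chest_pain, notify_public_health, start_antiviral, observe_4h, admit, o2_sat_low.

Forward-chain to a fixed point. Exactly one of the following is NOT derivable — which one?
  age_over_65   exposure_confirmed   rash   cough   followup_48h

age_over_65

Round 1 — R1, R4, R5, derive exposure_confirmed, cough, high_risk.
Round 2 — R2, R3, derive followup_48h, discharge_ok.
Round 3 — R7, derive rash.
Derived: rash (round 3), exposure_confirmed (round 1), followup_48h (round 2), cough (round 1). age_over_65 never appears in any round.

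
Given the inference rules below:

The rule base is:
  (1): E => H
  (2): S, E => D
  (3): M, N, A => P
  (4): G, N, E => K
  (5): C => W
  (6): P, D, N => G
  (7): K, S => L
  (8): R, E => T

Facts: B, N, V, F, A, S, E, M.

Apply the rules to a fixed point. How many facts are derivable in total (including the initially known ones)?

14

Round 1: (1) [E => H]; (2) [S, E => D]; (3) [M, N, A => P]. Adds H, D, P.
Round 2: (6) [P, D, N => G]. Adds G.
Round 3: (4) [G, N, E => K]. Adds K.
Round 4: (7) [K, S => L]. Adds L.
Closure: {A, B, D, E, F, G, H, K, L, M, N, P, S, V} — 14 facts.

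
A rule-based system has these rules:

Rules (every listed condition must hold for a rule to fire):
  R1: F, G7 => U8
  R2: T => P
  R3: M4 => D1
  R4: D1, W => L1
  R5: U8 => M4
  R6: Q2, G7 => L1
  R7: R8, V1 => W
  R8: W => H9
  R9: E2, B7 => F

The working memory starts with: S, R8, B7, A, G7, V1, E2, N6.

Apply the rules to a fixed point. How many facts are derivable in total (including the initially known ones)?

15

Round 1: R7 [R8, V1 => W]; R9 [E2, B7 => F]. New: W, F.
Round 2: R1 [F, G7 => U8]; R8 [W => H9]. New: U8, H9.
Round 3: R5 [U8 => M4]. New: M4.
Round 4: R3 [M4 => D1]. New: D1.
Round 5: R4 [D1, W => L1]. New: L1.
Closure: {A, B7, D1, E2, F, G7, H9, L1, M4, N6, R8, S, U8, V1, W} — 15 facts.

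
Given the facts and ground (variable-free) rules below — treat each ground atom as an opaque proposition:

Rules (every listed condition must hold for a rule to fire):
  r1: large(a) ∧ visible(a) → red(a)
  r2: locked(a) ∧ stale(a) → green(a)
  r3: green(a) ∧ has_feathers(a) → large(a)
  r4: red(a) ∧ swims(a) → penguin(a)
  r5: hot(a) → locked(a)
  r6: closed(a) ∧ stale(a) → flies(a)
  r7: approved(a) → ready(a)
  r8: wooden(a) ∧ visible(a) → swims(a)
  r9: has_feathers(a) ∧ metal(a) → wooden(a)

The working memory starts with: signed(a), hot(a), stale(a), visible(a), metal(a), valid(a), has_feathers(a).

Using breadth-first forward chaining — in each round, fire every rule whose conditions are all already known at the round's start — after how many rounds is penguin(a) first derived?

[1] r5 [hot(a) → locked(a)]; r9 [has_feathers(a) ∧ metal(a) → wooden(a)]. ⇒ new: locked(a), wooden(a).
[2] r2 [locked(a) ∧ stale(a) → green(a)]; r8 [wooden(a) ∧ visible(a) → swims(a)]. ⇒ new: green(a), swims(a).
[3] r3 [green(a) ∧ has_feathers(a) → large(a)]. ⇒ new: large(a).
[4] r1 [large(a) ∧ visible(a) → red(a)]. ⇒ new: red(a).
[5] r4 [red(a) ∧ swims(a) → penguin(a)]. ⇒ new: penguin(a).
penguin(a) first appears in round 5.

5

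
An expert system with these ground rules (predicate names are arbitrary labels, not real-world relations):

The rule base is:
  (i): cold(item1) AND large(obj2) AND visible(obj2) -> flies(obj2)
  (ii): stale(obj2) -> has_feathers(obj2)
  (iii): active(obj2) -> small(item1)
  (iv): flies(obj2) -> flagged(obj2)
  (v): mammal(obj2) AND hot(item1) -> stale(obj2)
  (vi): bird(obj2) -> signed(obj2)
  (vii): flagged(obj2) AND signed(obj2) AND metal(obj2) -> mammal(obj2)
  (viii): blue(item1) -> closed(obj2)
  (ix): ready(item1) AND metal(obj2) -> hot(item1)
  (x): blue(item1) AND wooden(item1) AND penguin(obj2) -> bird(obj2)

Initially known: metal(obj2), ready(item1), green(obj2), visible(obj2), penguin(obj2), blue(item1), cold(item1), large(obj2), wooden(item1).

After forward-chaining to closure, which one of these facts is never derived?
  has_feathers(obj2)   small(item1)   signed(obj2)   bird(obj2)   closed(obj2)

small(item1)

Round 1: (i) [cold(item1) AND large(obj2) AND visible(obj2) -> flies(obj2)]; (viii) [blue(item1) -> closed(obj2)]; (ix) [ready(item1) AND metal(obj2) -> hot(item1)]; (x) [blue(item1) AND wooden(item1) AND penguin(obj2) -> bird(obj2)]. Adds flies(obj2), closed(obj2), hot(item1), bird(obj2).
Round 2: (iv) [flies(obj2) -> flagged(obj2)]; (vi) [bird(obj2) -> signed(obj2)]. Adds flagged(obj2), signed(obj2).
Round 3: (vii) [flagged(obj2) AND signed(obj2) AND metal(obj2) -> mammal(obj2)]. Adds mammal(obj2).
Round 4: (v) [mammal(obj2) AND hot(item1) -> stale(obj2)]. Adds stale(obj2).
Round 5: (ii) [stale(obj2) -> has_feathers(obj2)]. Adds has_feathers(obj2).
Derived: closed(obj2) (round 1), bird(obj2) (round 1), has_feathers(obj2) (round 5), signed(obj2) (round 2). small(item1) never appears in any round.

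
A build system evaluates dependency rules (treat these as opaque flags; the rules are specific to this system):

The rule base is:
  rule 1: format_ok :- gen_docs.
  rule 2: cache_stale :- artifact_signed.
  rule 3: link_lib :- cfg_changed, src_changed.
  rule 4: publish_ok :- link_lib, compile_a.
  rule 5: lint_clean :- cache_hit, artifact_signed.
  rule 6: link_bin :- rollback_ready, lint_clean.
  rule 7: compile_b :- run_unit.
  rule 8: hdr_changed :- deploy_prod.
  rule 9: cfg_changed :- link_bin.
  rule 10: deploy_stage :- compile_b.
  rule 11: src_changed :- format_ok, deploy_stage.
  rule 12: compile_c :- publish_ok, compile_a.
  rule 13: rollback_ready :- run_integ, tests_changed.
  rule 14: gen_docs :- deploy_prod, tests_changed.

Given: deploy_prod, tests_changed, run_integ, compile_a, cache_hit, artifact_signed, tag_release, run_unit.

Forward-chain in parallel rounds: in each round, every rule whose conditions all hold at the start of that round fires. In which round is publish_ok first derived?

5

Round 1 fires rule 2, rule 5, rule 7, rule 8, rule 13, rule 14, giving cache_stale, lint_clean, compile_b, hdr_changed, rollback_ready, gen_docs.
Round 2 fires rule 1, rule 6, rule 10, giving format_ok, link_bin, deploy_stage.
Round 3 fires rule 9, rule 11, giving cfg_changed, src_changed.
Round 4 fires rule 3, giving link_lib.
Round 5 fires rule 4, giving publish_ok.
publish_ok first appears in round 5.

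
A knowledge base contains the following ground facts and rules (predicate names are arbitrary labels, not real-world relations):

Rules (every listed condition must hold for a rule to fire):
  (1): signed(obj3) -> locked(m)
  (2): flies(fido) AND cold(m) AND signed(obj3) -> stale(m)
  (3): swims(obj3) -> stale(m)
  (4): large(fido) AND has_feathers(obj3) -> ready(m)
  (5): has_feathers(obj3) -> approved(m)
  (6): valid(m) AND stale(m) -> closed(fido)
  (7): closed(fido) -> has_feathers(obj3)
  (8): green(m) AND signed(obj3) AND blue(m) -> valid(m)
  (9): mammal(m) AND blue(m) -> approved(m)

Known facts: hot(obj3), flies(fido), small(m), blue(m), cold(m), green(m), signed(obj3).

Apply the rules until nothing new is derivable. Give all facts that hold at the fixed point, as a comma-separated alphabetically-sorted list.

Round 1 fires (1), (2), (8), giving locked(m), stale(m), valid(m).
Round 2 fires (6), giving closed(fido).
Round 3 fires (7), giving has_feathers(obj3).
Round 4 fires (5), giving approved(m).

approved(m), blue(m), closed(fido), cold(m), flies(fido), green(m), has_feathers(obj3), hot(obj3), locked(m), signed(obj3), small(m), stale(m), valid(m)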